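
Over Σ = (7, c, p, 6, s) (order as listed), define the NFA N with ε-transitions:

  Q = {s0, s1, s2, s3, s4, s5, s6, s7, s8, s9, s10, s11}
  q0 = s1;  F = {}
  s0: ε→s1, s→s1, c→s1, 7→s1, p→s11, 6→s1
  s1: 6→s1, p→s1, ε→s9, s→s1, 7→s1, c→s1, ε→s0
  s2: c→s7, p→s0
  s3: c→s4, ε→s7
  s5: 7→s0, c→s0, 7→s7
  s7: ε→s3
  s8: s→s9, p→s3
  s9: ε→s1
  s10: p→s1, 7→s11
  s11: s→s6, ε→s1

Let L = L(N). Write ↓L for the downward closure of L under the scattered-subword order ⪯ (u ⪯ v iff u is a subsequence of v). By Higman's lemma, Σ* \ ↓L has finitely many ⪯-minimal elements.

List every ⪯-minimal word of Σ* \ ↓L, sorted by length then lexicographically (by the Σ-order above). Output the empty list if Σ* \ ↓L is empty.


min(Σ*\↓L) = [ε].

|Q|=12, |F|=0, |δ|=28 (7 ε).
min D↑ (1 st, q0=0, F={0}): 0:7→0,c→0,p→0,6→0,s→0 (ε-aug+det+¬).
ε ∈ L(D↑) ⇒ ↓L = ∅.


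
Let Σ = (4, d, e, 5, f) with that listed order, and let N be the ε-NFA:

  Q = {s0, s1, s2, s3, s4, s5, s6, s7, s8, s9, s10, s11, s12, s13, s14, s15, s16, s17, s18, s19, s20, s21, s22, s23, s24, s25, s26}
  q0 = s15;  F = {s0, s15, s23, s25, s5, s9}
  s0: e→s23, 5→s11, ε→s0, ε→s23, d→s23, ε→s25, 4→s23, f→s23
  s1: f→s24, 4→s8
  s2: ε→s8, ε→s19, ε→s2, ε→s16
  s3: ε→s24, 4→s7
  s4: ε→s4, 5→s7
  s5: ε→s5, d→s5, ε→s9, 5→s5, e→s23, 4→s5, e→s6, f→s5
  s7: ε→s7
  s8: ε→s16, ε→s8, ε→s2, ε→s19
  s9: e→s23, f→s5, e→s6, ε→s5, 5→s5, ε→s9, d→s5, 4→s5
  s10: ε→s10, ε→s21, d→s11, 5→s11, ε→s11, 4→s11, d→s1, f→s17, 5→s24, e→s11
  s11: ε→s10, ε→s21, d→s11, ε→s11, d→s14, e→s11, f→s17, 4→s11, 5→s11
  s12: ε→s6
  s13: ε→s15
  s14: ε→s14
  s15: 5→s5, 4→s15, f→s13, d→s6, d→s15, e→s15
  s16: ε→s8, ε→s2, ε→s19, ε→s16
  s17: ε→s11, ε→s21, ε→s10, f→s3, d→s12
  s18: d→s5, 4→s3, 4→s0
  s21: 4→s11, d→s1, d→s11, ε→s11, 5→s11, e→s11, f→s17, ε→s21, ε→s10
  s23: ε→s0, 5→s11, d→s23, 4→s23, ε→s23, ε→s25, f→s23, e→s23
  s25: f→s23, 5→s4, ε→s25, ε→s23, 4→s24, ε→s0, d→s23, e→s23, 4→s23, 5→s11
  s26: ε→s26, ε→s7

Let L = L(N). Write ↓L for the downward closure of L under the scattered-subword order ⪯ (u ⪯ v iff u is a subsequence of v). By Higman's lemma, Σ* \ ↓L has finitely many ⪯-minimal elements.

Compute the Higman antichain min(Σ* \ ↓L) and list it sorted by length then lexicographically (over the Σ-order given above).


|Q|=27, |F|=6, |δ|=108 (45 ε).
min D↑ (4 st, q0=0, F={3}): 0:4→0,d→0,e→0,5→1,f→0 1:4→1,d→1,e→2,5→1,f→1 2:4→2,d→2,e→2,5→3,f→2 3:4→3,d→3,e→3,5→3,f→3.
'5e5': run [23, 21, 19, 16] end={s1,s10,s11,s12,s14,s16,s17,s19,s2,s21,s24,s3,…} — reject; 3/3 deletions ∈↓L.
1 words, ⪯-incomp.

A = [5e5].


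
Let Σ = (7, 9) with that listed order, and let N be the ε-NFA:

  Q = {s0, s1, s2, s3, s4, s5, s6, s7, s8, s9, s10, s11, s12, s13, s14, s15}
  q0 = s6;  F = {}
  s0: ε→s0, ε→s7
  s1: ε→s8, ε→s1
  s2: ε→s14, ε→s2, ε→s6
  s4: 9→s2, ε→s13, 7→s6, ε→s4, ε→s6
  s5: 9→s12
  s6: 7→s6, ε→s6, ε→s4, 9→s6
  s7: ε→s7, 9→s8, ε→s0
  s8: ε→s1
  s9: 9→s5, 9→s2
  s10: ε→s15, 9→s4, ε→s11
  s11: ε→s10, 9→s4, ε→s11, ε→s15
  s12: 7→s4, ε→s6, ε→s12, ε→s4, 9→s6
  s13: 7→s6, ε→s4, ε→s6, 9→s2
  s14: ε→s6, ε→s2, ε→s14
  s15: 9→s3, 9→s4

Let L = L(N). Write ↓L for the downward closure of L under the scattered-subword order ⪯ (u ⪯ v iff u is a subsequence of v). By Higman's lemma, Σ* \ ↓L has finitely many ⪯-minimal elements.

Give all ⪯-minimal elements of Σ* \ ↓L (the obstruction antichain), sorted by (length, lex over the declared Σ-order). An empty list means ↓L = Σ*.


min(Σ*\↓L) = [ε].

|Q|=16, |F|=0, |δ|=44 (28 ε).
min D↑ (1 st, q0=0, F={0}): 0:7→0,9→0.
ε ∈ L(D↑) — L = ∅.


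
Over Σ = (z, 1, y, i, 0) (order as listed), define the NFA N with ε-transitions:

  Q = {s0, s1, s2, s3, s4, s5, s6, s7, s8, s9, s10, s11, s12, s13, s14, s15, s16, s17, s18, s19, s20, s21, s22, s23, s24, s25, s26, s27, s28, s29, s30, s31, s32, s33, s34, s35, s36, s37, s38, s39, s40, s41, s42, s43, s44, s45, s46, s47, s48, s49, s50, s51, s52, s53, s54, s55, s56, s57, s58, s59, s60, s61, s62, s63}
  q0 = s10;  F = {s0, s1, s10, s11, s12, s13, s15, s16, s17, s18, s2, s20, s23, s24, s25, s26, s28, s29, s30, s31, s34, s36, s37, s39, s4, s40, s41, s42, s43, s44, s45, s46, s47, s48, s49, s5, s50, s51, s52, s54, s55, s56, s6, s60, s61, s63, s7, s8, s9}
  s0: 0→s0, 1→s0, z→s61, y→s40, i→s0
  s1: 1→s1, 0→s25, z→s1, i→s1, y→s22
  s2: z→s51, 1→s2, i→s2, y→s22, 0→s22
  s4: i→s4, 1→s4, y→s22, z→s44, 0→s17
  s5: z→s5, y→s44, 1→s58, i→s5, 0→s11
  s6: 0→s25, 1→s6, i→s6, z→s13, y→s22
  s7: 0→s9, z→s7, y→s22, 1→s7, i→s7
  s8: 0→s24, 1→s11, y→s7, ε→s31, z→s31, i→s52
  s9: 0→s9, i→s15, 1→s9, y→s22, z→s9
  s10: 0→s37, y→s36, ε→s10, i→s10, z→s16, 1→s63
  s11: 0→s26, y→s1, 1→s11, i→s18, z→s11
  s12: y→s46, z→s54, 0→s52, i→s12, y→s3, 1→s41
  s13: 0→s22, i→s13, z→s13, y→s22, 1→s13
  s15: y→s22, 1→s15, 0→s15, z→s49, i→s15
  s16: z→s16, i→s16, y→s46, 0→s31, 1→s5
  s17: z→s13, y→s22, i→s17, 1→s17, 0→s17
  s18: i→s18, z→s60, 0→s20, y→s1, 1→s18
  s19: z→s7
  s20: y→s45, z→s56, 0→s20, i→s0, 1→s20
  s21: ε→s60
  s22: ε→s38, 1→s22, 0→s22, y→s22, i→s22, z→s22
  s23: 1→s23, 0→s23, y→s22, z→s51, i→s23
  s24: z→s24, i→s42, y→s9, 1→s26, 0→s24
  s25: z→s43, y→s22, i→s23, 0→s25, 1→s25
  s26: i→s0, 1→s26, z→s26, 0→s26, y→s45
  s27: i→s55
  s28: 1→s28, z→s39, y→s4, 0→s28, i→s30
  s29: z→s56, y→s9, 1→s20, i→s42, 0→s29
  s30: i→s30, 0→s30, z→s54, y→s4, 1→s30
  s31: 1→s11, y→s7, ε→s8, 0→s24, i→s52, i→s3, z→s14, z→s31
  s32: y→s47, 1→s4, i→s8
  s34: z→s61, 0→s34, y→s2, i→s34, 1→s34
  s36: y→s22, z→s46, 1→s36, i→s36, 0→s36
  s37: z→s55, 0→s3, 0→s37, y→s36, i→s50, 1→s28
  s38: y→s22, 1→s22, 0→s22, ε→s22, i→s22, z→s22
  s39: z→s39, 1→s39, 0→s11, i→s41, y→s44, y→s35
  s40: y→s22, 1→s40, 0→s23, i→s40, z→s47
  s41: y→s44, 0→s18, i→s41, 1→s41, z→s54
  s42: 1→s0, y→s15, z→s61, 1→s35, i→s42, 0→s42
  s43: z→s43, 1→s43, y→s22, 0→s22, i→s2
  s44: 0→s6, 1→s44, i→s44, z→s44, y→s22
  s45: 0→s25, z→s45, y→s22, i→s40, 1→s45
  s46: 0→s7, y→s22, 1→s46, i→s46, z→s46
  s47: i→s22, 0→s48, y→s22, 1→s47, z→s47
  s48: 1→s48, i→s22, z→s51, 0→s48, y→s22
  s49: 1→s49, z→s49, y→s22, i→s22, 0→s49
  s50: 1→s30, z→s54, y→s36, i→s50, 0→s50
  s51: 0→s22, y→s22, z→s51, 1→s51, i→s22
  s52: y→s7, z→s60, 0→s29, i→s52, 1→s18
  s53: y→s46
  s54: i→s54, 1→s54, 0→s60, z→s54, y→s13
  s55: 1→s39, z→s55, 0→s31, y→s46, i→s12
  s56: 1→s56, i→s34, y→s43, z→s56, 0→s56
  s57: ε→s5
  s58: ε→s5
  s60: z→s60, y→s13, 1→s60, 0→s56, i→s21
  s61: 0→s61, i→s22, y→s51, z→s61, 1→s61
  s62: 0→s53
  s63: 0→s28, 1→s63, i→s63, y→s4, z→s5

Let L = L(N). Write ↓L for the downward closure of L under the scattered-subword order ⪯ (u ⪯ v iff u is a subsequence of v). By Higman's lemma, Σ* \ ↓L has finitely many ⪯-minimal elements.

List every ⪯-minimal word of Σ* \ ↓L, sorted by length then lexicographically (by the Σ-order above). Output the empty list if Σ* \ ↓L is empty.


|Q|=64, |F|=49, |δ|=276 (8 ε).
min D↑ (49 st, q0=0, F={10}): 0:z→1,1→2,y→3,i→0,0→4 1:z→1,1→5,y→6,i→1,0→7 2:z→5,1→2,y→8,i→2,0→9 3:z→6,1→3,y→10,i→3,0→3 4:z→11,1→9,y→3,i→12,0→4 5:z→5,1→5,y→13,i→5,0→14 6:z→6,1→6,y→10,i→6,0→15 7:z→7,1→14,y→15,i→16,0→17 8:z→13,1→8,y→10,i→8,0→18 9:z→19,1→9,y→8,i→20,0→9 10:z→10,1→10,y→10,i→10,0→10 11:z→11,1→19,y→6,i→21,0→7 12:z→22,1→20,y→3,i→12,0→12 13:z→13,1→13,y→10,i→13,0→23 14:z→14,1→14,y→24,i→25,0→26 15:z→15,1→15,y→10,i→15,0→27 16:z→28,1→25,y→15,i→16,0→29 17:z→17,1→26,y→27,i→30,0→17 18:z→31,1→18,y→10,i→18,0→18 19:z→19,1→19,y→13,i→32,0→14 20:z→22,1→20,y→8,i→20,0→20 21:z→22,1→32,y→6,i→21,0→16 22:z→22,1→22,y→31,i→22,0→28 23:z→31,1→23,y→10,i→23,0→33 24:z→24,1→24,y→10,i→24,0→33 25:z→28,1→25,y→24,i→25,0→34 26:z→26,1→26,y→35,i→36,0→26 27:z→27,1→27,y→10,i→37,0→27 28:z→28,1→28,y→31,i→28,0→38 29:z→38,1→34,y→27,i→30,0→29 30:z→39,1→36,y→37,i→30,0→30 31:z→31,1→31,y→10,i→31,0→10 32:z→22,1→32,y→13,i→32,0→25 33:z→40,1→33,y→10,i→41,0→33 34:z→38,1→34,y→35,i→36,0→34 35:z→35,1→35,y→10,i→42,0→33 36:z→39,1→36,y→42,i→36,0→36 37:z→43,1→37,y→10,i→37,0→37 38:z→38,1→38,y→40,i→44,0→38 39:z→39,1→39,y→45,i→10,0→39 40:z→40,1→40,y→10,i→46,0→10 41:z→45,1→41,y→10,i→41,0→41 42:z→47,1→42,y→10,i→42,0→41 43:z→43,1→43,y→10,i→10,0→43 44:z→39,1→44,y→46,i→44,0→44 45:z→45,1→45,y→10,i→10,0→10 46:z→45,1→46,y→10,i→46,0→10 47:z→47,1→47,y→10,i→10,0→48 48:z→45,1→48,y→10,i→10,0→48 [Hopcroft].
'yy': N↓-sim [56, 25, 2] end={s22,s38} rej; 2/2 deletions ∈↓L.
'1y0z0': |S_i|=[56, 42, 18, 11, 6, 2] end={s22,s38} ∉↓L; 5/5 del acc.
'0izy0': |S_i|=[56, 51, 41, 26, 6, 2] end={s22,s38} — reject; 5/5 deletions ∈↓L.
'z00izi': run [56, 47, 37, 24, 15, 7, 2] end={s22,s38} ∉↓L; 6/6 single-dels accept.
4 obstructions.

Antichain: [yy, 1y0z0, 0izy0, z00izi].


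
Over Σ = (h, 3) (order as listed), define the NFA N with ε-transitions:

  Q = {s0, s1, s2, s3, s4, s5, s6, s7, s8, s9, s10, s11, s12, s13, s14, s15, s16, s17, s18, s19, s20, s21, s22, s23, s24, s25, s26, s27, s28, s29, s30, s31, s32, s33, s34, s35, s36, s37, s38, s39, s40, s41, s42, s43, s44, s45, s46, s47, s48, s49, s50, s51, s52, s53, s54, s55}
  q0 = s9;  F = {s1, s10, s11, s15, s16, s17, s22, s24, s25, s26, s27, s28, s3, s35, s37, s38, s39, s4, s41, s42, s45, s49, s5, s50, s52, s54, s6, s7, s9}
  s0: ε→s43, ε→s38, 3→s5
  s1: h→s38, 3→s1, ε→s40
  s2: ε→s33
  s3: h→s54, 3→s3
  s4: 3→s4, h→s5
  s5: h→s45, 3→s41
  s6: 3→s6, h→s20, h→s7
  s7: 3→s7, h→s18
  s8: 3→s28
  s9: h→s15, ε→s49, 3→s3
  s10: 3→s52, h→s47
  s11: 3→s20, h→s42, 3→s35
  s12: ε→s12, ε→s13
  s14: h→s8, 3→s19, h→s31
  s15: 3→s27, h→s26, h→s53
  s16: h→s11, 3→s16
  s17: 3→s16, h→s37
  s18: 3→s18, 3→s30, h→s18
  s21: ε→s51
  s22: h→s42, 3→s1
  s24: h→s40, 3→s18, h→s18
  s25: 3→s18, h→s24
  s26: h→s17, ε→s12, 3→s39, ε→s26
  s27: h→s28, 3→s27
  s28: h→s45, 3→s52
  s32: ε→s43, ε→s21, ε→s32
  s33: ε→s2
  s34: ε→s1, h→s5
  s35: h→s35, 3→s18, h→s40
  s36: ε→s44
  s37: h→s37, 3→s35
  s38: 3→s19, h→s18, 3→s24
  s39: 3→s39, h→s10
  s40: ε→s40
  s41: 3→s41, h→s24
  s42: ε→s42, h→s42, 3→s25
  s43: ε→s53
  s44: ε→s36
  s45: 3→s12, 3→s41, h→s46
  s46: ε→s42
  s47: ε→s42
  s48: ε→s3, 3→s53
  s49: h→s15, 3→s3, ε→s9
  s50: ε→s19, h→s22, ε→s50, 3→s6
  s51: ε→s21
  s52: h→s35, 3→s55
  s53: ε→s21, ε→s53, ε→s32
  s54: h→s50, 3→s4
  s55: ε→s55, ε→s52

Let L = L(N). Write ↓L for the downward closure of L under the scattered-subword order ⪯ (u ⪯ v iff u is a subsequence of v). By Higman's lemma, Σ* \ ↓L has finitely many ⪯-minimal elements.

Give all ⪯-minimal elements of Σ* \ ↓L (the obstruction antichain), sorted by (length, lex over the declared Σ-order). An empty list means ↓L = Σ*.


|Q|=56, |F|=29, |δ|=107 (32 ε).
min D↑ (29 st, q0=0, F={25}): 0:h→1,3→2 1:h→3,3→4 2:h→5,3→2 3:h→6,3→7 4:h→8,3→4 5:h→9,3→10 6:h→11,3→12 7:h→13,3→7 8:h→14,3→15 9:h→16,3→17 10:h→18,3→10 11:h→11,3→19 12:h→20,3→12 13:h→21,3→15 14:h→21,3→22 15:h→19,3→15 16:h→21,3→23 17:h→24,3→17 18:h→14,3→22 19:h→19,3→25 20:h→21,3→19 21:h→21,3→26 22:h→27,3→22 23:h→28,3→23 24:h→25,3→24 25:h→25,3→25 26:h→27,3→25 27:h→25,3→25 28:h→25,3→27 [Hopcroft].
'hhhh33': N↓-sim [44, 41, 37, 26, 14, 8, 2] end={s18,s30} — reject; 6/6 deletions ∈↓L.
'h3h3h3': N↓-sim [44, 41, 29, 23, 14, 5, 2] end={s18,s30} ∉↓L; 6/6 single-dels accept.
'3hh3hh': run [44, 33, 29, 22, 14, 8, 3] end={s18,s30,s40} ∉↓L; 6/6 del acc.
3 words, ⪯-incomp.

min(Σ*\↓L) = [hhhh33, h3h3h3, 3hh3hh].


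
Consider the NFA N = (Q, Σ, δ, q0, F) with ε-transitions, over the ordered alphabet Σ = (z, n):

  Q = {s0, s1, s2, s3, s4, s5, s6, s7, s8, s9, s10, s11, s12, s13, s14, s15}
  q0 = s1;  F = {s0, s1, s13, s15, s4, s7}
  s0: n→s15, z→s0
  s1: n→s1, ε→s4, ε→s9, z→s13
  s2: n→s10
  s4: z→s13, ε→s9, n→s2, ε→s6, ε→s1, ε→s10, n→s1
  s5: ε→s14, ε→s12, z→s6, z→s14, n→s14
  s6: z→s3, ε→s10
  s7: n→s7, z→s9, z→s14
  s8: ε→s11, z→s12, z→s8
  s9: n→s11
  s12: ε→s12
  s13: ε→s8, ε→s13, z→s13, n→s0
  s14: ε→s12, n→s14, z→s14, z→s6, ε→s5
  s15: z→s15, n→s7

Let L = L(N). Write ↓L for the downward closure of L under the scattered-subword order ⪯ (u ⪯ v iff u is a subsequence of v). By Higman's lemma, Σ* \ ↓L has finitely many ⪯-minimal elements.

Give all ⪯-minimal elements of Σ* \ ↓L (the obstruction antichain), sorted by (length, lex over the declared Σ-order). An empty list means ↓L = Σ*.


|Q|=16, |F|=6, |δ|=40 (15 ε).
min D↑ (6 st, q0=0, F={5}): 0:z→1,n→0 1:z→1,n→2 2:z→2,n→3 3:z→3,n→4 4:z→5,n→4 5:z→5,n→5 (ε-aug+det+¬).
'znnnz': |S_i|=[16, 13, 11, 10, 9, 8] end={s10,s11,s12,s14,s3,s5,s6,s9} — reject; 5/5 deletions ∈↓L.
1 minimals (antichain).

Antichain: [znnnz].


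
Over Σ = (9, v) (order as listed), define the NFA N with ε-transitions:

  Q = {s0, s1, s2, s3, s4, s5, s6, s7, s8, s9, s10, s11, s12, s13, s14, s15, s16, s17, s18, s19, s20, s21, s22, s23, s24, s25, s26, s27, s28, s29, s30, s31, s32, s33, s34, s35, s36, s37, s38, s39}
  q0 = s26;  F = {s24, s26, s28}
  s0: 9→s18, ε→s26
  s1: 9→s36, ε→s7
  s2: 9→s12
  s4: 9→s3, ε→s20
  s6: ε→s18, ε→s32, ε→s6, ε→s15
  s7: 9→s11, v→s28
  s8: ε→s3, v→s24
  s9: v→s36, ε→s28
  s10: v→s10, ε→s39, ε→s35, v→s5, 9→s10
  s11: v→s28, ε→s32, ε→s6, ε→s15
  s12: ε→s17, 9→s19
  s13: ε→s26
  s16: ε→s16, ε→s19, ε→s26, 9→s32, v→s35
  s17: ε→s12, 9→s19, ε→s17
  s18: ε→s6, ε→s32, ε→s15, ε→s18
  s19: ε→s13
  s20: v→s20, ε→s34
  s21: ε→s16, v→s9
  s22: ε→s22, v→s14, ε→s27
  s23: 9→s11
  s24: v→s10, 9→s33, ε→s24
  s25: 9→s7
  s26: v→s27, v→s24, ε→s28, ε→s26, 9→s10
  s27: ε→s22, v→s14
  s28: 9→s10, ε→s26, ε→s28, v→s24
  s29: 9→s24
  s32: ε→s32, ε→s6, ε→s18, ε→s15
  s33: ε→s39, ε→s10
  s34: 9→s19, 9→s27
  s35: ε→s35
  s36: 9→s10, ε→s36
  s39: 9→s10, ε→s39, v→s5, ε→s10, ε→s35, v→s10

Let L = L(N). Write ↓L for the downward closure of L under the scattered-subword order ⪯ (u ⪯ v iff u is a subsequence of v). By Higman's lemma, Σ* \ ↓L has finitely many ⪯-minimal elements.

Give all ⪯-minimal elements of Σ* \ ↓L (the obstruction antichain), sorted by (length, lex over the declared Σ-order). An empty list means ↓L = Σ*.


|Q|=40, |F|=3, |δ|=83 (47 ε).
min D↑ (3 st, q0=0, F={1}): 0:9→1,v→2 1:9→1,v→1 2:9→1,v→1 (ε-aug+det+¬).
'9': run [11, 5] end={s10,s33,s35,s39,s5} ∉↓L; 1/1 deletions ∈↓L.
'vv': N↓-sim [11, 9, 5] end={s10,s14,s35,s39,s5} — reject; 2/2 del acc.
2 minimals (antichain).

A = [9, vv].


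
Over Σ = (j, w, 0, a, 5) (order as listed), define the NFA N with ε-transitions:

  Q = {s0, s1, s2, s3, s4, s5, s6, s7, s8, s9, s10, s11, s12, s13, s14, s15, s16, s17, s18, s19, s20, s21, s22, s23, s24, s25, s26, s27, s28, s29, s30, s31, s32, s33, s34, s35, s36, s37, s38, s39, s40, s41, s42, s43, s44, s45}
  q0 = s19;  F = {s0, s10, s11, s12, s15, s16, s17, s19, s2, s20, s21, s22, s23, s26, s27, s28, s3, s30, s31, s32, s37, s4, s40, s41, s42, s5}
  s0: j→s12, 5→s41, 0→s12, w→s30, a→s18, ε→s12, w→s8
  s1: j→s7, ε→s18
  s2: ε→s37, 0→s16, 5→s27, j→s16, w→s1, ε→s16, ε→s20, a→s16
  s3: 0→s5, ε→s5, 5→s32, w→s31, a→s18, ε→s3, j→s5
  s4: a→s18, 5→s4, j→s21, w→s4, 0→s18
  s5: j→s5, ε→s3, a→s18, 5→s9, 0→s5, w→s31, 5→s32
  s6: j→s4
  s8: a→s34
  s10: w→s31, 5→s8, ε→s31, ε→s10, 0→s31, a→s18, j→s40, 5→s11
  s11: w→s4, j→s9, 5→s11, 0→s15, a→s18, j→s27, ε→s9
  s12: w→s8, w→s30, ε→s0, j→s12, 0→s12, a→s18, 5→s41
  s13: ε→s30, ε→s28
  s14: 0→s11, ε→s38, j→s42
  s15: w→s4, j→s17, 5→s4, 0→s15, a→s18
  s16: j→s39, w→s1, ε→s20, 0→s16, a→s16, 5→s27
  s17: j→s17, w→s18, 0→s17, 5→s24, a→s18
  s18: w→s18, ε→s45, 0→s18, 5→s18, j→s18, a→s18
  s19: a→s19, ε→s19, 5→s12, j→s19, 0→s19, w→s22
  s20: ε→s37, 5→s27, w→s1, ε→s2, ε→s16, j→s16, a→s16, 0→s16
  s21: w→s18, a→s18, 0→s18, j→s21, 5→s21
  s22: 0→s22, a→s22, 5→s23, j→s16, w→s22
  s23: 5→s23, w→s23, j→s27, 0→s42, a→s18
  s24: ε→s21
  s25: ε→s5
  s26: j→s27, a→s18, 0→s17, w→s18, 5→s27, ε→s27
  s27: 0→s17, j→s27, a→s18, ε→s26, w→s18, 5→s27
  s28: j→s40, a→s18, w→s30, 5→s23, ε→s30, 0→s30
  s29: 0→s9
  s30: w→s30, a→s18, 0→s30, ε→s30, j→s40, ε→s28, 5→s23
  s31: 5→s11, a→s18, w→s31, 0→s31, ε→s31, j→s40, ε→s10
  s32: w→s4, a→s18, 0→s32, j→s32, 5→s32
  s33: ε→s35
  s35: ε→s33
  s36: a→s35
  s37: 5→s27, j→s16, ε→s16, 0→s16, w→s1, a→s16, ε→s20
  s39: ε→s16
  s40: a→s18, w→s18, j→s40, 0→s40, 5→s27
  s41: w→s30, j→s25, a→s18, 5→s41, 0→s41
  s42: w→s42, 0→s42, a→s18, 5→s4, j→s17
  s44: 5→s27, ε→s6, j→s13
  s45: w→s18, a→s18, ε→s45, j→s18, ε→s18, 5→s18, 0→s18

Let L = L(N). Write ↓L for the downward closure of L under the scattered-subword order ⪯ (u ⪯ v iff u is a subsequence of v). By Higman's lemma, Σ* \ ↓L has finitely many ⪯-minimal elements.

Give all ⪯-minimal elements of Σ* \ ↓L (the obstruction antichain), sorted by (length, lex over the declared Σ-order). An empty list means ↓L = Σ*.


Antichain: [5a, wjw, w5050, 55j5w0].

|Q|=46, |F|=26, |δ|=192 (38 ε).
min D↑ (19 st, q0=0, F={6}): 0:j→0,w→1,0→0,a→0,5→2 1:j→3,w→1,0→1,a→1,5→4 2:j→2,w→5,0→2,a→6,5→7 3:j→3,w→6,0→3,a→3,5→8 4:j→8,w→4,0→9,a→6,5→4 5:j→10,w→5,0→5,a→6,5→4 6:j→6,w→6,0→6,a→6,5→6 7:j→11,w→5,0→7,a→6,5→7 8:j→8,w→6,0→12,a→6,5→8 9:j→12,w→9,0→9,a→6,5→13 10:j→10,w→6,0→10,a→6,5→8 11:j→11,w→14,0→11,a→6,5→15 12:j→12,w→6,0→12,a→6,5→16 13:j→16,w→13,0→6,a→6,5→13 14:j→10,w→14,0→14,a→6,5→17 15:j→15,w→13,0→15,a→6,5→15 16:j→16,w→6,0→6,a→6,5→16 17:j→8,w→13,0→18,a→6,5→17 18:j→12,w→13,0→18,a→6,5→13 [Hopcroft].
'5a': |S_i|=[36, 27, 3] end={s18,s34,s45} — reject; 2/2 single-dels accept.
'wjw': |S_i|=[36, 28, 16, 4] end={s1,s18,s45,s7} rej; 3/3 deletions ∈↓L.
'w5050': N↓-sim [36, 28, 15, 8, 5, 2] end={s18,s45} — reject; 5/5 deletions ∈↓L.
'55j5w0': run [36, 27, 25, 20, 14, 4, 2] end={s18,s45} ∉↓L; 6/6 single-dels accept.
4 minimals (antichain).


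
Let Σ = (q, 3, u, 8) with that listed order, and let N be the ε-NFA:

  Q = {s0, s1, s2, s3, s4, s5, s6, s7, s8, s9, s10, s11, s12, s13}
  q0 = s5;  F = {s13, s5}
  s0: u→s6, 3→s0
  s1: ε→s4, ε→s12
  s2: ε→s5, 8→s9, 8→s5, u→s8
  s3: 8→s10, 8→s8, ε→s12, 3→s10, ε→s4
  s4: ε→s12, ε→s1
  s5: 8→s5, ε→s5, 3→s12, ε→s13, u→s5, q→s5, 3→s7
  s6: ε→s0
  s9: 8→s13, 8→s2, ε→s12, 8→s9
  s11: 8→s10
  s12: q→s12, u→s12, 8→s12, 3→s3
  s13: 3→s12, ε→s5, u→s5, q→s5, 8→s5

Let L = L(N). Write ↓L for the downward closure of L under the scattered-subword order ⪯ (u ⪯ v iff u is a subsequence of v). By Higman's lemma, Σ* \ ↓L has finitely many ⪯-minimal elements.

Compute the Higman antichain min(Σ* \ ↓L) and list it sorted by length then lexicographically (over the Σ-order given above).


|Q|=14, |F|=2, |δ|=37 (12 ε).
min D↑ (2 st, q0=0, F={1}): 0:q→0,3→1,u→0,8→0 1:q→1,3→1,u→1,8→1 (ε-aug+det+¬).
'3': N↓-sim [9, 7] end={s1,s10,s12,s3,s4,s7,s8} ∉↓L; 1/1 single-dels accept.
1 minimals (antichain).

Antichain: [3].


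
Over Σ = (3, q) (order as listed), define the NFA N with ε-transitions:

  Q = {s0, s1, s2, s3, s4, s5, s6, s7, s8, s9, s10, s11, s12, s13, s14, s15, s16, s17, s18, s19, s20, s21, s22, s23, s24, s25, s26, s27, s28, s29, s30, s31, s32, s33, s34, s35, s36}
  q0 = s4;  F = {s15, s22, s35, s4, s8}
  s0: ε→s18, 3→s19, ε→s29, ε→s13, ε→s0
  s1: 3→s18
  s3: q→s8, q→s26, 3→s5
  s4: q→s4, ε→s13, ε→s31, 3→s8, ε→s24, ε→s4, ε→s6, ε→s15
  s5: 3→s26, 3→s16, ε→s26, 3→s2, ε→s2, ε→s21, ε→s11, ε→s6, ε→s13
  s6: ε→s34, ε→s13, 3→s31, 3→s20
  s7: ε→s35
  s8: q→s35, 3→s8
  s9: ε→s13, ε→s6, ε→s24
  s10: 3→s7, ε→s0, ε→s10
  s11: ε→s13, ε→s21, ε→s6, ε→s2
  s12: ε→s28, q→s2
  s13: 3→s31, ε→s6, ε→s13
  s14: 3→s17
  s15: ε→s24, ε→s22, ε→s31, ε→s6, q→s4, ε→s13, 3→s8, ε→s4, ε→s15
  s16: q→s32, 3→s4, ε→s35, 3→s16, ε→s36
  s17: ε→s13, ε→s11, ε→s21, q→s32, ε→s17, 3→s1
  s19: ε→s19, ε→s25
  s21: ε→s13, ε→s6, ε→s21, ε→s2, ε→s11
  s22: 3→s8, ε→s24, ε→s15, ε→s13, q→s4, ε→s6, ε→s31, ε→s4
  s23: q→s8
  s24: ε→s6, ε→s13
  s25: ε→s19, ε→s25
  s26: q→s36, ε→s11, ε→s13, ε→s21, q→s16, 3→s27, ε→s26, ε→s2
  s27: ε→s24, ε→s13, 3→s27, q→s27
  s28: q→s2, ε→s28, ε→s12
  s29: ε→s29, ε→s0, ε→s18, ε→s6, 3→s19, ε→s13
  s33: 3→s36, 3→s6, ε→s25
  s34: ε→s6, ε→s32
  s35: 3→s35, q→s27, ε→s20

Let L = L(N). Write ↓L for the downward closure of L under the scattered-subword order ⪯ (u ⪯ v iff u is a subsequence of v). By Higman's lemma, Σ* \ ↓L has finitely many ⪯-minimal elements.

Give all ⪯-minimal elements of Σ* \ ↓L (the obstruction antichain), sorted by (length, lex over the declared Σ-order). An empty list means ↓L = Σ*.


A = [3qq].

|Q|=37, |F|=5, |δ|=118 (79 ε).
min D↑ (4 st, q0=0, F={3}): 0:3→1,q→0 1:3→1,q→2 2:3→2,q→3 3:3→3,q→3 [Hopcroft].
'3qq': run [13, 10, 9, 8] end={s13,s20,s24,s27,s31,s32,s34,s6} rej; 3/3 del acc.
1 minimals (antichain).


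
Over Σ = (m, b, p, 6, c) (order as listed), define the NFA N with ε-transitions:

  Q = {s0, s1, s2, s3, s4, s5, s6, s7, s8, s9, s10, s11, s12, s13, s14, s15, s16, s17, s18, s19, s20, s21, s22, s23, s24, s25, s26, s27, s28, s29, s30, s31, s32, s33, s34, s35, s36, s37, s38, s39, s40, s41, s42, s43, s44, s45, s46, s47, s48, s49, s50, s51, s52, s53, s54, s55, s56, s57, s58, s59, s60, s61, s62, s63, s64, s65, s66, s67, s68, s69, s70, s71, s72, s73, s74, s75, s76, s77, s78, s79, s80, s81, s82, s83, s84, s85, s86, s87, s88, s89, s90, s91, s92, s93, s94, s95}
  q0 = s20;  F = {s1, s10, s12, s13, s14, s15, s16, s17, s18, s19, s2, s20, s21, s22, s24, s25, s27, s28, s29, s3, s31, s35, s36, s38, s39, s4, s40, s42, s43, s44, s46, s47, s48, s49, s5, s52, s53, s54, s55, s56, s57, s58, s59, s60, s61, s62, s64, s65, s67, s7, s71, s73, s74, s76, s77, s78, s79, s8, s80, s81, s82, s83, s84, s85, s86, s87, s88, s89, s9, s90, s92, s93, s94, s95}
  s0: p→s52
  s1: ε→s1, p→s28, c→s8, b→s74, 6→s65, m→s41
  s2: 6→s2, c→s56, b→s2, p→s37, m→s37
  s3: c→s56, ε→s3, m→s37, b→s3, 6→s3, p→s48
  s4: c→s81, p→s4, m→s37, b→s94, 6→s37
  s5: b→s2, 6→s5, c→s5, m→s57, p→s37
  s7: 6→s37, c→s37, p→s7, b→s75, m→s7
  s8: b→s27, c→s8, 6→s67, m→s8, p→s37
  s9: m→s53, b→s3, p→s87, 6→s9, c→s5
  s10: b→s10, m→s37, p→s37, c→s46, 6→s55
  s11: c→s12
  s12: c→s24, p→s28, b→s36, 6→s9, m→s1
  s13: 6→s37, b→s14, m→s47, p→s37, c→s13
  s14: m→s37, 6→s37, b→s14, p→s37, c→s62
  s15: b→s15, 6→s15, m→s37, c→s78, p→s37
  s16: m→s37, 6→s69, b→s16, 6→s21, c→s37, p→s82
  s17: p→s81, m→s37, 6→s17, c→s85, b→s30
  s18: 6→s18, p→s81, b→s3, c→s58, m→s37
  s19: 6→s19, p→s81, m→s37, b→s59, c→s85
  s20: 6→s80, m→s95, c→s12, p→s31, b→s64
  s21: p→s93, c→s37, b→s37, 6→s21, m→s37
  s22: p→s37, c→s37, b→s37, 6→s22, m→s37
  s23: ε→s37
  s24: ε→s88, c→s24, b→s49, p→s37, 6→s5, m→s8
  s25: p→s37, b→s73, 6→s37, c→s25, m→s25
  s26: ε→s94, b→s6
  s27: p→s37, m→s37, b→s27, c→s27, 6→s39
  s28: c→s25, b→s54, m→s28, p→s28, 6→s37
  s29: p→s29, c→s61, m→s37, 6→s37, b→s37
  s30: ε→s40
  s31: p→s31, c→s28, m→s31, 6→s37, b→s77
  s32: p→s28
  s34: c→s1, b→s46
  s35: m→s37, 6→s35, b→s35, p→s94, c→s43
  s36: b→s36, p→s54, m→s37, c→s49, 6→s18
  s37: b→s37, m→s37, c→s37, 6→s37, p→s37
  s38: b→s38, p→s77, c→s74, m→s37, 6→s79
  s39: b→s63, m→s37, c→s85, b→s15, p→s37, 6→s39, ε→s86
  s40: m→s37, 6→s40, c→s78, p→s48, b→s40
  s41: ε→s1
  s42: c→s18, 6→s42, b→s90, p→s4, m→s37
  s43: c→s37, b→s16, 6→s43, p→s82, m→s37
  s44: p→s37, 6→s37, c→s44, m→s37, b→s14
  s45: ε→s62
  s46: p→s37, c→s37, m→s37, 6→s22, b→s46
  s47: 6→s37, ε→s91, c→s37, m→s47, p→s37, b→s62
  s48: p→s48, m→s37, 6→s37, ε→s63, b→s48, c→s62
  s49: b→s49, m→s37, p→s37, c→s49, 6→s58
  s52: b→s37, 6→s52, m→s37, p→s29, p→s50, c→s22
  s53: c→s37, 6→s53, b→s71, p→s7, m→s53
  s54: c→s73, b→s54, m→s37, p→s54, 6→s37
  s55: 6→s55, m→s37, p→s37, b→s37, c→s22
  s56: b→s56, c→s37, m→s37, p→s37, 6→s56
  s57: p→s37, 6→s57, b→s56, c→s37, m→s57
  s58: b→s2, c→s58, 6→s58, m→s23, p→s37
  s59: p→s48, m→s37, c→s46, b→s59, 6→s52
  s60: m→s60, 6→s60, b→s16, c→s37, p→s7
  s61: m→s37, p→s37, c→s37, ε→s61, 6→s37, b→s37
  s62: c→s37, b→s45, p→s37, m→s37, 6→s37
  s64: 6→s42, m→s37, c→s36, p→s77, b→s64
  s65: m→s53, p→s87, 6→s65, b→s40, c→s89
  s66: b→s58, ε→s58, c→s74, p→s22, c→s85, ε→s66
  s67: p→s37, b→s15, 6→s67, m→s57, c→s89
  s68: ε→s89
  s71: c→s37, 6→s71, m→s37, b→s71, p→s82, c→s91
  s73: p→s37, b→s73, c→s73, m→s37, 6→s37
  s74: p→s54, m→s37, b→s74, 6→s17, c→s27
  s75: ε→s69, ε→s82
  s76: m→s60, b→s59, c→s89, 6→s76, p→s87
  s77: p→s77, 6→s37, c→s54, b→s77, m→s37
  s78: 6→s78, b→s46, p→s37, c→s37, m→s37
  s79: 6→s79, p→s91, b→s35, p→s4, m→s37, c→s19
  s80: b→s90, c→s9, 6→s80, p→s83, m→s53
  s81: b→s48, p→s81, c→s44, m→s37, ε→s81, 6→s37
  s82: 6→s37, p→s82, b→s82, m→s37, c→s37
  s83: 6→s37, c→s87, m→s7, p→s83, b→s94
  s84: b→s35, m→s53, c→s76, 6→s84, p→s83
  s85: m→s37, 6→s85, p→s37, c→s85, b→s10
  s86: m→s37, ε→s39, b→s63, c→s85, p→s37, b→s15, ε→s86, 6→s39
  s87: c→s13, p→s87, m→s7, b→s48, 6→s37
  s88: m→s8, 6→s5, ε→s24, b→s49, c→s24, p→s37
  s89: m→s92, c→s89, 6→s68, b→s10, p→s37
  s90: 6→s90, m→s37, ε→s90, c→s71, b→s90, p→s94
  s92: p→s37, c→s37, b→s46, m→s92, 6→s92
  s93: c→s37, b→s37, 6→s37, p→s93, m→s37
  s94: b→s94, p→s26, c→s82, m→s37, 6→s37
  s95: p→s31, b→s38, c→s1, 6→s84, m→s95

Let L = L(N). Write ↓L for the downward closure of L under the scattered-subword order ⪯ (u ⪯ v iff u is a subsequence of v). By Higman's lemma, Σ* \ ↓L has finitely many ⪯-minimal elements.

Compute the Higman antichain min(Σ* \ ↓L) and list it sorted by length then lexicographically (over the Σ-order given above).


A = [bm, p6, 6mc, ccp, 6bcc, m6cb6b].

|Q|=96, |F|=74, |δ|=413 (22 ε).
min D↑ (73 st, q0=0, F={9}): 0:m→1,b→2,p→3,6→4,c→5 1:m→1,b→6,p→3,6→7,c→8 2:m→9,b→2,p→10,6→11,c→12 3:m→3,b→10,p→3,6→9,c→13 4:m→14,b→15,p→16,6→4,c→17 5:m→8,b→12,p→13,6→17,c→18 6:m→9,b→6,p→10,6→19,c→20 7:m→14,b→21,p→16,6→7,c→22 8:m→8,b→20,p→13,6→23,c→24 9:m→9,b→9,p→9,6→9,c→9 10:m→9,b→10,p→10,6→9,c→25 11:m→9,b→15,p→26,6→11,c→27 12:m→9,b→12,p→25,6→27,c→28 13:m→13,b→25,p→13,6→9,c→29 14:m→14,b→30,p→31,6→14,c→9 15:m→9,b→15,p→32,6→15,c→30 16:m→31,b→32,p→16,6→9,c→33 17:m→14,b→34,p→33,6→17,c→35 18:m→24,b→28,p→9,6→35,c→18 19:m→9,b→21,p→26,6→19,c→36 20:m→9,b→20,p→25,6→37,c→38 21:m→9,b→21,p→32,6→21,c→39 22:m→40,b→41,p→33,6→22,c→42 23:m→14,b→43,p→33,6→23,c→42 24:m→24,b→38,p→9,6→44,c→24 25:m→9,b→25,p→25,6→9,c→45 26:m→9,b→32,p→26,6→9,c→46 27:m→9,b→34,p→46,6→27,c→47 28:m→9,b→28,p→9,6→47,c→28 29:m→29,b→45,p→9,6→9,c→29 30:m→9,b→30,p→48,6→30,c→9 31:m→31,b→48,p→31,6→9,c→9 32:m→9,b→32,p→32,6→9,c→48 33:m→31,b→49,p→33,6→9,c→50 34:m→9,b→34,p→49,6→34,c→51 35:m→52,b→53,p→9,6→35,c→35 36:m→9,b→41,p→46,6→36,c→54 37:m→9,b→43,p→46,6→37,c→54 38:m→9,b→38,p→9,6→55,c→38 39:m→9,b→56,p→48,6→39,c→9 40:m→40,b→56,p→31,6→40,c→9 41:m→9,b→41,p→49,6→57,c→58 42:m→59,b→60,p→9,6→42,c→42 43:m→9,b→43,p→49,6→43,c→61 44:m→52,b→62,p→9,6→44,c→42 45:m→9,b→45,p→9,6→9,c→45 46:m→9,b→49,p→46,6→9,c→63 47:m→9,b→53,p→9,6→47,c→47 48:m→9,b→48,p→48,6→9,c→9 49:m→9,b→49,p→49,6→9,c→64 50:m→65,b→66,p→9,6→9,c→50 51:m→9,b→51,p→9,6→51,c→9 52:m→52,b→51,p→9,6→52,c→9 53:m→9,b→53,p→9,6→53,c→51 54:m→9,b→60,p→9,6→54,c→54 55:m→9,b→62,p→9,6→55,c→54 56:m→9,b→56,p→48,6→67,c→9 57:m→9,b→9,p→68,6→57,c→69 58:m→9,b→58,p→9,6→69,c→9 59:m→59,b→58,p→9,6→59,c→9 60:m→9,b→60,p→9,6→70,c→58 61:m→9,b→58,p→9,6→61,c→9 62:m→9,b→62,p→9,6→62,c→61 63:m→9,b→66,p→9,6→9,c→63 64:m→9,b→64,p→9,6→9,c→9 65:m→65,b→64,p→9,6→9,c→9 66:m→9,b→66,p→9,6→9,c→64 67:m→9,b→9,p→71,6→67,c→9 68:m→9,b→9,p→68,6→9,c→72 69:m→9,b→9,p→9,6→69,c→9 70:m→9,b→9,p→9,6→70,c→69 71:m→9,b→9,p→71,6→9,c→9 72:m→9,b→9,p→9,6→9,c→9 (ε-aug+det+¬).
'bm': run [87, 58, 2] end={s23,s37} ∉↓L; 2/2 del acc.
'p6': run [87, 31, 1] end={s37} ∉↓L; 2/2 del acc.
'6mc': run [87, 67, 21, 2] end={s37,s91} rej; 3/3 del acc.
'ccp': run [87, 70, 36, 1] end={s37} ∉↓L; 3/3 single-dels accept.
'6bcc': N↓-sim [87, 67, 36, 16, 2] end={s37,s91} rej; 4/4 deletions ∈↓L.
'm6cb6b': |S_i|=[87, 71, 57, 37, 21, 10, 1] end={s37} ∉↓L; 6/6 del acc.
6 minimals (antichain).


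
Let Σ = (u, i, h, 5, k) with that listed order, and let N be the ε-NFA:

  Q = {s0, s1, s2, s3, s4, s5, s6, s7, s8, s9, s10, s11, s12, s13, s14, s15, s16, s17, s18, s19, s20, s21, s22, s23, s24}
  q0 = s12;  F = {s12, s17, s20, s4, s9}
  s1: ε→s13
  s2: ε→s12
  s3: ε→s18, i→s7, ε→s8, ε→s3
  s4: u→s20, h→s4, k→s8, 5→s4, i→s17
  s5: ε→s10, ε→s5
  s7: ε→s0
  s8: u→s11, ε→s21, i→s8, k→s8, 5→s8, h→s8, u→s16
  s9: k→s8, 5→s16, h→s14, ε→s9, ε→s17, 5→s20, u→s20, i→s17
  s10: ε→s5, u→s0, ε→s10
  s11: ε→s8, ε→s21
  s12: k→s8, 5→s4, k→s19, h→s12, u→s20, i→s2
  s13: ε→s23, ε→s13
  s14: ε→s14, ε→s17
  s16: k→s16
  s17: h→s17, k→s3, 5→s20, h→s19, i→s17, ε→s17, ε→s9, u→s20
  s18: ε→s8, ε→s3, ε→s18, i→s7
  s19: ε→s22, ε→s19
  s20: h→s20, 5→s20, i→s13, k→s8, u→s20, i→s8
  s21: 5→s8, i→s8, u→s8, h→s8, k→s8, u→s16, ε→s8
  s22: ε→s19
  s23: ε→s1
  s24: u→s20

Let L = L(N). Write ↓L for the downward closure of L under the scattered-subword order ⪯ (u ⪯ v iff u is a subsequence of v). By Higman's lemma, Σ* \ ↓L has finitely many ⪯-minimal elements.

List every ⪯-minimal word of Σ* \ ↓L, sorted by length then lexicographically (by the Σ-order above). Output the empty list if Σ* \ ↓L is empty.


|Q|=25, |F|=5, |δ|=75 (29 ε).
min D↑ (5 st, q0=0, F={3}): 0:u→1,i→0,h→0,5→2,k→3 1:u→1,i→3,h→1,5→1,k→3 2:u→1,i→4,h→2,5→2,k→3 3:u→3,i→3,h→3,5→3,k→3 4:u→1,i→4,h→4,5→1,k→3 (ε-aug+det+¬).
'k': |S_i|=[20, 10] end={s0,s11,s16,s18,s19,s21,s22,s3,s7,s8} rej; 1/1 del acc.
'ui': run [20, 8, 7] end={s1,s11,s13,s16,s21,s23,s8} — reject; 2/2 single-dels accept.
'5i5i': |S_i|=[20, 18, 17, 8, 7] end={s1,s11,s13,s16,s21,s23,s8} — reject; 4/4 deletions ∈↓L.
3 obstructions.

A = [k, ui, 5i5i].


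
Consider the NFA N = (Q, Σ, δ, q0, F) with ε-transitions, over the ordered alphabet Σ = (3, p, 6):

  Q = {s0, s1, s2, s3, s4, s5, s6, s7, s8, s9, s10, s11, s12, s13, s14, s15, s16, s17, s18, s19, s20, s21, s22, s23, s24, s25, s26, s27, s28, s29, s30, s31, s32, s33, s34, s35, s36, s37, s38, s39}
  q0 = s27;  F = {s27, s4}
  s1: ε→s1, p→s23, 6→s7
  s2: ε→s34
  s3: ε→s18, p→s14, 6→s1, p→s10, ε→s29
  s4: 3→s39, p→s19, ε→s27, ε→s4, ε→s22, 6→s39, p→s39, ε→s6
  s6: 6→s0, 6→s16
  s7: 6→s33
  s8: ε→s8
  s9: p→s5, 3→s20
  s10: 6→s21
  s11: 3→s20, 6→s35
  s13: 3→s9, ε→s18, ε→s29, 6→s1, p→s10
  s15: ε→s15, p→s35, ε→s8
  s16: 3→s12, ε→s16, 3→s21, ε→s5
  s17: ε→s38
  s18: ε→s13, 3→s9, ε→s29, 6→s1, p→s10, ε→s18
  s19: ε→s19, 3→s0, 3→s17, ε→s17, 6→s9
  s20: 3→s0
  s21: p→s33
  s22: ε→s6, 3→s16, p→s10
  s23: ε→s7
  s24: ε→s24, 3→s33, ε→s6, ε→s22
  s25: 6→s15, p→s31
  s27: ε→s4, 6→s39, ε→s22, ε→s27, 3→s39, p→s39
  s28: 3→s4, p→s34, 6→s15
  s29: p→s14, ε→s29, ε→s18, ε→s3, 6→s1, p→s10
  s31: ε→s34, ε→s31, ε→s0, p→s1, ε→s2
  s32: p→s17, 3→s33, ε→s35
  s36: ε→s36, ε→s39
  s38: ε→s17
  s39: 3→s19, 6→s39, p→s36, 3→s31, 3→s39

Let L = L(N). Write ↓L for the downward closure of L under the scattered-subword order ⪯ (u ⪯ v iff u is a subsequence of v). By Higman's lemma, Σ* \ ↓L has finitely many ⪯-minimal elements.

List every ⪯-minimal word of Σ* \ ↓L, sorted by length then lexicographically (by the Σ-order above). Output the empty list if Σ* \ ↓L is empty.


|Q|=40, |F|=2, |δ|=93 (40 ε).
min D↑ (2 st, q0=0, F={1}): 0:3→1,p→1,6→1 1:3→1,p→1,6→1.
'3': run [24, 19] end={s0,s1,s12,s16,s17,s19,s2,s20,s21,s23,s31,s33,…} — reject; 1/1 single-dels accept.
'p': |S_i|=[24, 18] end={s0,s1,s10,s17,s19,s2,s20,s21,s23,s31,s33,s34,…} rej; 1/1 deletions ∈↓L.
'6': N↓-sim [24, 19] end={s0,s1,s12,s16,s17,s19,s2,s20,s21,s23,s31,s33,…} ∉↓L; 1/1 del acc.
3 obstructions.

A = [3, p, 6].


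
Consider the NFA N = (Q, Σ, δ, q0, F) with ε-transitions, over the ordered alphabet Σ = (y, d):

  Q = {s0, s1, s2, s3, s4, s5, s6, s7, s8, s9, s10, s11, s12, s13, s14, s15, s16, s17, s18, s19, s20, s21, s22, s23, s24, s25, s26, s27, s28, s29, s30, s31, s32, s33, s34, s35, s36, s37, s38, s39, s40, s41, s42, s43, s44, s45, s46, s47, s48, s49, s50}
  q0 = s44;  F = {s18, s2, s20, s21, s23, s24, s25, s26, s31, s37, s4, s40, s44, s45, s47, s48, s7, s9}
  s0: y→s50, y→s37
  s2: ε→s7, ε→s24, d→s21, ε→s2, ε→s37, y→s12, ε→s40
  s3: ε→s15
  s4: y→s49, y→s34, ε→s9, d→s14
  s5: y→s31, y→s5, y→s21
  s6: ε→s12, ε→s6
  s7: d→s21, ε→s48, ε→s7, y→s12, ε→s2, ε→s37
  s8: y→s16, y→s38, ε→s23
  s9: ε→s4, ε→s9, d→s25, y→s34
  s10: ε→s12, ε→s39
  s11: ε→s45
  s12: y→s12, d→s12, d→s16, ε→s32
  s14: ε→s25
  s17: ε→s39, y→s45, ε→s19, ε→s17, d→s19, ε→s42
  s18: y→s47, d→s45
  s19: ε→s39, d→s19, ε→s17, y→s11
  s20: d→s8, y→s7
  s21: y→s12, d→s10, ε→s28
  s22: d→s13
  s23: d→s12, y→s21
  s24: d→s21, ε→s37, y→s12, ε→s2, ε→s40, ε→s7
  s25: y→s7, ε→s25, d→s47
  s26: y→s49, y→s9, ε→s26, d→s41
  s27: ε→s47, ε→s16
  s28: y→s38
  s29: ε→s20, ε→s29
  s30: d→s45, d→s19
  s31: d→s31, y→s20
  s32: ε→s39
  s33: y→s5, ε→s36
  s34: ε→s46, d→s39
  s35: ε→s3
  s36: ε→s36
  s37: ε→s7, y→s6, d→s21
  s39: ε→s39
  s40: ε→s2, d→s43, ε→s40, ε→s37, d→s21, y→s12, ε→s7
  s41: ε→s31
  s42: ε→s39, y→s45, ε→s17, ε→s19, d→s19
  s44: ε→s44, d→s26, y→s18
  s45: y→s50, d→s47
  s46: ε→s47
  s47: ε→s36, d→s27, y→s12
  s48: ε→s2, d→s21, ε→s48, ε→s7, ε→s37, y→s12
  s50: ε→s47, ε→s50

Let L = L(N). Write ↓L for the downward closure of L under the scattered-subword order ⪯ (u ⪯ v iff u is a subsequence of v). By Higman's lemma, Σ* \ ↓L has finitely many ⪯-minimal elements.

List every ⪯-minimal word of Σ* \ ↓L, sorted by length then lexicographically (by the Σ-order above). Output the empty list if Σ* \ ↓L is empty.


Antichain: [yyy, yddy, ddydd].

|Q|=51, |F|=18, |δ|=123 (62 ε).
min D↑ (13 st, q0=0, F={7}): 0:y→1,d→2 1:y→3,d→4 2:y→5,d→6 3:y→7,d→3 4:y→3,d→3 5:y→3,d→8 6:y→9,d→6 7:y→7,d→7 8:y→10,d→3 9:y→10,d→11 10:y→7,d→12 11:y→12,d→7 12:y→7,d→7.
'yyy': |S_i|=[36, 32, 23, 6] end={s12,s16,s32,s38,s39,s6} — reject; 3/3 deletions ∈↓L.
'yddy': N↓-sim [36, 32, 25, 12, 5] end={s12,s16,s32,s38,s39} rej; 4/4 del acc.
'ddydd': N↓-sim [36, 34, 26, 19, 11, 5] end={s10,s12,s16,s32,s39} rej; 5/5 del acc.
3 minimals (antichain).


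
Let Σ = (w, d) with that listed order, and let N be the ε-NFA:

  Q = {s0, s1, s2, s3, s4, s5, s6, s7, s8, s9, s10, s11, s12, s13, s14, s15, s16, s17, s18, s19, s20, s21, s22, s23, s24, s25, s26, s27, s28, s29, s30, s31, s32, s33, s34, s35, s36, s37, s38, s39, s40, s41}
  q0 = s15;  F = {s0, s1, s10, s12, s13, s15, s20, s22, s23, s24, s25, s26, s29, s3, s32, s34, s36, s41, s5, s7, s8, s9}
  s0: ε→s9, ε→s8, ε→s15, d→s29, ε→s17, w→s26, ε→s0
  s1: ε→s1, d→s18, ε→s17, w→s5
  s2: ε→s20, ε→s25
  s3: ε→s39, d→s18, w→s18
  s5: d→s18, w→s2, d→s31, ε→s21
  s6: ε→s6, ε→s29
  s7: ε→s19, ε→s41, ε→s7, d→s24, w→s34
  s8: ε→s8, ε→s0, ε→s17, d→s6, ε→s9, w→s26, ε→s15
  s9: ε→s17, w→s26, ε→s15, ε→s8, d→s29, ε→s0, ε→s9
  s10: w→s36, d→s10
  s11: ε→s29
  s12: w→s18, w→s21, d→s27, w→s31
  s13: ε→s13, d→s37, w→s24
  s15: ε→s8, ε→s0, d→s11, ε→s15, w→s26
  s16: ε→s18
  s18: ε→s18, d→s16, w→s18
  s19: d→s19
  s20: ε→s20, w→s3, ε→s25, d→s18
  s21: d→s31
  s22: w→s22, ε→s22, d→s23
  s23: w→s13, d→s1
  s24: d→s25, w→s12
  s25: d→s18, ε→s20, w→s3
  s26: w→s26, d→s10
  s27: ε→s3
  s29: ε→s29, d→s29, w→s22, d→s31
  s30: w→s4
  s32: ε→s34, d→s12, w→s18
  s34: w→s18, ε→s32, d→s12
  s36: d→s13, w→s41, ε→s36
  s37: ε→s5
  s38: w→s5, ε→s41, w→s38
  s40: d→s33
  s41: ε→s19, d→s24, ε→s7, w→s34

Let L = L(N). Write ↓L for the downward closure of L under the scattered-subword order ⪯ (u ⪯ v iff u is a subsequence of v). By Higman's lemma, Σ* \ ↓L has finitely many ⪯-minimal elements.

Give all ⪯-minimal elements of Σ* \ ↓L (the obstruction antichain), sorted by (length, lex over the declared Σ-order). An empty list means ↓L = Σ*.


min(Σ*\↓L) = [dwddd, wdwwww].

|Q|=42, |F|=22, |δ|=102 (46 ε).
min D↑ (17 st, q0=0, F={13}): 0:w→1,d→2 1:w→1,d→3 2:w→4,d→2 3:w→5,d→3 4:w→4,d→6 5:w→7,d→8 6:w→8,d→9 7:w→10,d→11 8:w→11,d→12 9:w→12,d→13 10:w→13,d→14 11:w→14,d→15 12:w→15,d→13 13:w→13,d→13 14:w→13,d→16 15:w→16,d→13 16:w→13,d→13 (ε-aug+det+¬).
'dwddd': |S_i|=[34, 29, 25, 19, 15, 4] end={s16,s18,s19,s31} rej; 5/5 single-dels accept.
'wdwwww': run [34, 27, 25, 21, 17, 10, 4] end={s16,s18,s21,s31} — reject; 6/6 del acc.
2 minimals (antichain).
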